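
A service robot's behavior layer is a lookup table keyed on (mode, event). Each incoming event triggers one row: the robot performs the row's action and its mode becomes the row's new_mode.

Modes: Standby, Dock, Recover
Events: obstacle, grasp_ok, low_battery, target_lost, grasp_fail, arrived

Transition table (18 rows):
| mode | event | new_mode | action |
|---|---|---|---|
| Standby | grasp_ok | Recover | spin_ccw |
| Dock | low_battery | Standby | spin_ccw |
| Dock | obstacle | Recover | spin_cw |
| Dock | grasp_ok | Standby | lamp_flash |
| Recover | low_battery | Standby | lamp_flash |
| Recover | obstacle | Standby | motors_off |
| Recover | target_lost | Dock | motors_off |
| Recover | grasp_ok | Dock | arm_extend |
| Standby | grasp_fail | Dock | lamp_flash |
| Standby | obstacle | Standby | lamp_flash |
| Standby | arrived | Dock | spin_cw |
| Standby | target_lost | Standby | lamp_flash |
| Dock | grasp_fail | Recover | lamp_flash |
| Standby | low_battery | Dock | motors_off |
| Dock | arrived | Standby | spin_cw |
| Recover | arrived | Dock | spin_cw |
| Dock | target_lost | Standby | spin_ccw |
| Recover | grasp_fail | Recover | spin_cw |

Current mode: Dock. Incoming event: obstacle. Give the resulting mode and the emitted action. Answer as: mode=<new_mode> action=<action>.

current mode = Dock; filter table to that mode:
  (Dock, low_battery) → (Standby, spin_ccw)
  (Dock, obstacle) → (Recover, spin_cw)  ← event matches
  (Dock, grasp_ok) → (Standby, lamp_flash)
  (Dock, grasp_fail) → (Recover, lamp_flash)
  (Dock, arrived) → (Standby, spin_cw)
  (Dock, target_lost) → (Standby, spin_ccw)
event = obstacle selects (Recover, spin_cw)

mode=Recover action=spin_cw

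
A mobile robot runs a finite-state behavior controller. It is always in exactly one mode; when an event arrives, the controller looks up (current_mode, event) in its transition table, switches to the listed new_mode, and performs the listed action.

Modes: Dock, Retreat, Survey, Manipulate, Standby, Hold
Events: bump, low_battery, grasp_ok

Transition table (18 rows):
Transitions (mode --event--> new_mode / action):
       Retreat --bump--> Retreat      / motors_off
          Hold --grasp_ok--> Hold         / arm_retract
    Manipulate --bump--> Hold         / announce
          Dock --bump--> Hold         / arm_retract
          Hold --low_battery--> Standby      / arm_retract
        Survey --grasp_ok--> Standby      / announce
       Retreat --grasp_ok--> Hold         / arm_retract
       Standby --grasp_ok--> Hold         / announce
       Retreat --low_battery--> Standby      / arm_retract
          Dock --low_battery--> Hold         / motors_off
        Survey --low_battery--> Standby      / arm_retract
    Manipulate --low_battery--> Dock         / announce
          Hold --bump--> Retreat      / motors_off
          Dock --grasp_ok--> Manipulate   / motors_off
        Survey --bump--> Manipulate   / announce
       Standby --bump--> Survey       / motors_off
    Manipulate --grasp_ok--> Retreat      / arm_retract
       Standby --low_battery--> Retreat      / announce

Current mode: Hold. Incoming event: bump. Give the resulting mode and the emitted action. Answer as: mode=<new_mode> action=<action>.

mode=Retreat action=motors_off

current mode = Hold; filter table to that mode:
  (Hold, grasp_ok) → (Hold, arm_retract)
  (Hold, low_battery) → (Standby, arm_retract)
  (Hold, bump) → (Retreat, motors_off)  ← event matches
event = bump selects (Retreat, motors_off)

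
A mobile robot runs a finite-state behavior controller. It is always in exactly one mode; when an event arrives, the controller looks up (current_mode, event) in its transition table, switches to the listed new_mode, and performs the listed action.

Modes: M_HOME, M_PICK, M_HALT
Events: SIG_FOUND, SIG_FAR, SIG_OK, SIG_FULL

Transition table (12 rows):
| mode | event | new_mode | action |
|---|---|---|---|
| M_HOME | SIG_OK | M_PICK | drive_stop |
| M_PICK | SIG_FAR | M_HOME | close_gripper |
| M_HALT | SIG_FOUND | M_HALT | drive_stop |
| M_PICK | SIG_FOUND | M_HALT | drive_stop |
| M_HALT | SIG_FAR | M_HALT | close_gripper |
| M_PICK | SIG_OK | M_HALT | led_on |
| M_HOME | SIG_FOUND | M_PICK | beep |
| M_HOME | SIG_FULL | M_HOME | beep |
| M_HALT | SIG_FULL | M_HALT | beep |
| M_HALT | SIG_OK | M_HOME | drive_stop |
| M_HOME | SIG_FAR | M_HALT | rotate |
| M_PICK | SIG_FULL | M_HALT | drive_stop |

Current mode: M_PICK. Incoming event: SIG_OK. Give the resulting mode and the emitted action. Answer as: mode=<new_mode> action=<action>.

mode=M_HALT action=led_on

current mode = M_PICK; filter table to that mode:
  (M_PICK, SIG_FAR) → (M_HOME, close_gripper)
  (M_PICK, SIG_FOUND) → (M_HALT, drive_stop)
  (M_PICK, SIG_OK) → (M_HALT, led_on)  ← event matches
  (M_PICK, SIG_FULL) → (M_HALT, drive_stop)
event = SIG_OK selects (M_HALT, led_on)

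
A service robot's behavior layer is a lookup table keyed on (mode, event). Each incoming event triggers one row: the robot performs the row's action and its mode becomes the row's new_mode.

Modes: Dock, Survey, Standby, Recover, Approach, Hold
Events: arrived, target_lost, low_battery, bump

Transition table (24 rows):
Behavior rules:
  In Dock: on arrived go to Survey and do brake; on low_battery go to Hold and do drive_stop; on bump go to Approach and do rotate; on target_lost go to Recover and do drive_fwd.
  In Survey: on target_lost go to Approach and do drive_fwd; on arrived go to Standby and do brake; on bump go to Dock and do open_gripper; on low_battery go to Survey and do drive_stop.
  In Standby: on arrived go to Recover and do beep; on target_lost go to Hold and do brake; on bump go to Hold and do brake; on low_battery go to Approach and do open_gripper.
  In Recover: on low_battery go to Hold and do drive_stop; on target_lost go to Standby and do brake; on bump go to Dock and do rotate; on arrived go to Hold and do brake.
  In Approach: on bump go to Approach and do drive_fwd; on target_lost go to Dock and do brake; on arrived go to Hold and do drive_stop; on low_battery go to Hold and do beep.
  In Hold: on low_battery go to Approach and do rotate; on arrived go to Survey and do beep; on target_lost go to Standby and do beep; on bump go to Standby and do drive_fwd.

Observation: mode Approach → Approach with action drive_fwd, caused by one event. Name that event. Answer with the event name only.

try arrived: (Approach, arrived) → (Hold, drive_stop)
try target_lost: (Approach, target_lost) → (Dock, brake)
try low_battery: (Approach, low_battery) → (Hold, beep)
try bump: (Approach, bump) → (Approach, drive_fwd)  ← matches

bump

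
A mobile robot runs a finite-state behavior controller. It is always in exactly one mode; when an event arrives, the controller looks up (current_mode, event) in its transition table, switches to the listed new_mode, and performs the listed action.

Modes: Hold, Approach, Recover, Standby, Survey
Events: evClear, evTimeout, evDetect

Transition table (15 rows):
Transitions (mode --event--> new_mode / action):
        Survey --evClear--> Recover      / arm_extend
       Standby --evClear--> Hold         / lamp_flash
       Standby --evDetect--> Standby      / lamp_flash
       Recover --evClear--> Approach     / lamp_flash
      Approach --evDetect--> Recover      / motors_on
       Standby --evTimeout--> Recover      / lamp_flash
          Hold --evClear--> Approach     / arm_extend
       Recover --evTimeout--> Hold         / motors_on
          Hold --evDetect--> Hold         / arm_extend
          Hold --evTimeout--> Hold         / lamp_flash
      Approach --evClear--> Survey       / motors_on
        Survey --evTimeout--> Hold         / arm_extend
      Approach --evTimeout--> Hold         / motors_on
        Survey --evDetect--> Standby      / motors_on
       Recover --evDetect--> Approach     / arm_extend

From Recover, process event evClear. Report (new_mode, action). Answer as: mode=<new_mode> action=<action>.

mode=Approach action=lamp_flash

current mode = Recover; filter table to that mode:
  (Recover, evClear) → (Approach, lamp_flash)  ← event matches
  (Recover, evTimeout) → (Hold, motors_on)
  (Recover, evDetect) → (Approach, arm_extend)
event = evClear selects (Approach, lamp_flash)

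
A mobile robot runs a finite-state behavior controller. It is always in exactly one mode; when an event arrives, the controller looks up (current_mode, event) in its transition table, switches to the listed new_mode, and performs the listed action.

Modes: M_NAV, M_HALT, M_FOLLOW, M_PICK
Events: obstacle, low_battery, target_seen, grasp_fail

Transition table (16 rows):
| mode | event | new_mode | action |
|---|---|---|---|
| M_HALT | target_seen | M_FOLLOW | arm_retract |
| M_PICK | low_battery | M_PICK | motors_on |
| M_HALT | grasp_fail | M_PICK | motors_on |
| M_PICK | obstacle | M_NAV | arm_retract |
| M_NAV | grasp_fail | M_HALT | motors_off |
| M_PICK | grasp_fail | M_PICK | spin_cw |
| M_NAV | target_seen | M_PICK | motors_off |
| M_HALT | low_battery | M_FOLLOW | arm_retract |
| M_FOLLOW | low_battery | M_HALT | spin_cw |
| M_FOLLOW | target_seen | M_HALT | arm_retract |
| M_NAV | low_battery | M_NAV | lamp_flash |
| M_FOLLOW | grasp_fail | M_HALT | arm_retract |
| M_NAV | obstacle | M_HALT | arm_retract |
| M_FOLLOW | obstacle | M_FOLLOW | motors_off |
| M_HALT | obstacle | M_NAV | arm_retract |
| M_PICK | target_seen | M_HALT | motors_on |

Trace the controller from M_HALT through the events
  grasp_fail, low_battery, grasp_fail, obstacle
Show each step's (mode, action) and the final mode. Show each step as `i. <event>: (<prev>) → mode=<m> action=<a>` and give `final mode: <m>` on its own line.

final mode: M_NAV

1. grasp_fail: (M_HALT) → mode=M_PICK action=motors_on
2. low_battery: (M_PICK) → mode=M_PICK action=motors_on
3. grasp_fail: (M_PICK) → mode=M_PICK action=spin_cw
4. obstacle: (M_PICK) → mode=M_NAV action=arm_retract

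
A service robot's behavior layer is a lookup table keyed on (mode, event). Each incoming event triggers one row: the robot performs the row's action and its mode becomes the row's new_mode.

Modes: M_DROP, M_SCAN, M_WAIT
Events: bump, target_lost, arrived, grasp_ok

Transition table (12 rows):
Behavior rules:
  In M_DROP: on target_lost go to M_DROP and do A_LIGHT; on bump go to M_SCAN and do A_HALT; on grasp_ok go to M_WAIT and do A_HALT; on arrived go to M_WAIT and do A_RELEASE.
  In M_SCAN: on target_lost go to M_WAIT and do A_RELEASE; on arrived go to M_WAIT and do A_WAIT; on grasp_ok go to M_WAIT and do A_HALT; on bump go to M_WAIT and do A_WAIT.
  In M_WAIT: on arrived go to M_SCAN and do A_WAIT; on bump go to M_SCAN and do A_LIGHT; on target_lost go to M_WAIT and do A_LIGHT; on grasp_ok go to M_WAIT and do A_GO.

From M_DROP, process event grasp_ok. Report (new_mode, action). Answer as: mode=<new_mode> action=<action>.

current mode = M_DROP; filter table to that mode:
  (M_DROP, target_lost) → (M_DROP, A_LIGHT)
  (M_DROP, bump) → (M_SCAN, A_HALT)
  (M_DROP, grasp_ok) → (M_WAIT, A_HALT)  ← event matches
  (M_DROP, arrived) → (M_WAIT, A_RELEASE)
event = grasp_ok selects (M_WAIT, A_HALT)

mode=M_WAIT action=A_HALT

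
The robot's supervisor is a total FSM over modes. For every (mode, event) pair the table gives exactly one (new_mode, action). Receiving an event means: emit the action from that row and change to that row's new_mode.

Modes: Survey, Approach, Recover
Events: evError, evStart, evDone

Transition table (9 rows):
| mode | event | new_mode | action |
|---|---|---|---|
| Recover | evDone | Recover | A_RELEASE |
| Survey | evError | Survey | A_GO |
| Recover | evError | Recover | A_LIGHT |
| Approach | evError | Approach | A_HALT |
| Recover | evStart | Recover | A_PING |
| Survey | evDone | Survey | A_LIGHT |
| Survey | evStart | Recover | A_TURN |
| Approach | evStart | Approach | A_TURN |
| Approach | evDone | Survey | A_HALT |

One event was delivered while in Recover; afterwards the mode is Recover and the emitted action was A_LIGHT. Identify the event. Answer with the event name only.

try evError: (Recover, evError) → (Recover, A_LIGHT)  ← matches
try evStart: (Recover, evStart) → (Recover, A_PING)
try evDone: (Recover, evDone) → (Recover, A_RELEASE)

evError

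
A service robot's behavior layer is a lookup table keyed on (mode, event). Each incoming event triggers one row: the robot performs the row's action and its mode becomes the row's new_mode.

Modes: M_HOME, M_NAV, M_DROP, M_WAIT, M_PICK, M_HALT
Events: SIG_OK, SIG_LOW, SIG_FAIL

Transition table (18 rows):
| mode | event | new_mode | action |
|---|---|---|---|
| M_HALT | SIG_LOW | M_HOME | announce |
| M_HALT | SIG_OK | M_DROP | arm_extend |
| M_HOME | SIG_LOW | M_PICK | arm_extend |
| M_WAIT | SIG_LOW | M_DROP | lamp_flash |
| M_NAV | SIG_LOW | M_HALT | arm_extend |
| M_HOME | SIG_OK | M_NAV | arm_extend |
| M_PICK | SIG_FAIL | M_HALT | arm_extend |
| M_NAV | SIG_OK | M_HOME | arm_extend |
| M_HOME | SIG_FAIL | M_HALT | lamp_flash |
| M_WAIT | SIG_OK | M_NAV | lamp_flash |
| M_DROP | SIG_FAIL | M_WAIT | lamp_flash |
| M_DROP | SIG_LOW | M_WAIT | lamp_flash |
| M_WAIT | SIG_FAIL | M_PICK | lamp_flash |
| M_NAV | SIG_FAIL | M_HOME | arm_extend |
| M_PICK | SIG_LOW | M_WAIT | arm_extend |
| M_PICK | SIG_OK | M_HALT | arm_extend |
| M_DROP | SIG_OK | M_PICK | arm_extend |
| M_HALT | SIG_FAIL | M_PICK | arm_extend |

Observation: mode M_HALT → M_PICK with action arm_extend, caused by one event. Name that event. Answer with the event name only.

try SIG_OK: (M_HALT, SIG_OK) → (M_DROP, arm_extend)
try SIG_LOW: (M_HALT, SIG_LOW) → (M_HOME, announce)
try SIG_FAIL: (M_HALT, SIG_FAIL) → (M_PICK, arm_extend)  ← matches

SIG_FAIL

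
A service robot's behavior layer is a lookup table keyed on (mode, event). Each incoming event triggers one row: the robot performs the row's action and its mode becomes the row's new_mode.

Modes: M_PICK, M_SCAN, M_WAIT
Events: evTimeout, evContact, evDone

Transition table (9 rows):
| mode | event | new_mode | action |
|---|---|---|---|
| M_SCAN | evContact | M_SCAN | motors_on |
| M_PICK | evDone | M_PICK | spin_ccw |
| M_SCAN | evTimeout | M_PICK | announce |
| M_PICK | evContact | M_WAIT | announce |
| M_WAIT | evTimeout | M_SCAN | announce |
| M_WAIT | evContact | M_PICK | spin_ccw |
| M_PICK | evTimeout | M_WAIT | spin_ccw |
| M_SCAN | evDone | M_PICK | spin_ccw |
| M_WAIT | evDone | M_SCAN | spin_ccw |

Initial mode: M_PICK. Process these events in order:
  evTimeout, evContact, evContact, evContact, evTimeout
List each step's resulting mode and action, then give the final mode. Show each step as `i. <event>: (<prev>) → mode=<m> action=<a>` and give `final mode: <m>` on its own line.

1. evTimeout: (M_PICK) → mode=M_WAIT action=spin_ccw
2. evContact: (M_WAIT) → mode=M_PICK action=spin_ccw
3. evContact: (M_PICK) → mode=M_WAIT action=announce
4. evContact: (M_WAIT) → mode=M_PICK action=spin_ccw
5. evTimeout: (M_PICK) → mode=M_WAIT action=spin_ccw

final mode: M_WAIT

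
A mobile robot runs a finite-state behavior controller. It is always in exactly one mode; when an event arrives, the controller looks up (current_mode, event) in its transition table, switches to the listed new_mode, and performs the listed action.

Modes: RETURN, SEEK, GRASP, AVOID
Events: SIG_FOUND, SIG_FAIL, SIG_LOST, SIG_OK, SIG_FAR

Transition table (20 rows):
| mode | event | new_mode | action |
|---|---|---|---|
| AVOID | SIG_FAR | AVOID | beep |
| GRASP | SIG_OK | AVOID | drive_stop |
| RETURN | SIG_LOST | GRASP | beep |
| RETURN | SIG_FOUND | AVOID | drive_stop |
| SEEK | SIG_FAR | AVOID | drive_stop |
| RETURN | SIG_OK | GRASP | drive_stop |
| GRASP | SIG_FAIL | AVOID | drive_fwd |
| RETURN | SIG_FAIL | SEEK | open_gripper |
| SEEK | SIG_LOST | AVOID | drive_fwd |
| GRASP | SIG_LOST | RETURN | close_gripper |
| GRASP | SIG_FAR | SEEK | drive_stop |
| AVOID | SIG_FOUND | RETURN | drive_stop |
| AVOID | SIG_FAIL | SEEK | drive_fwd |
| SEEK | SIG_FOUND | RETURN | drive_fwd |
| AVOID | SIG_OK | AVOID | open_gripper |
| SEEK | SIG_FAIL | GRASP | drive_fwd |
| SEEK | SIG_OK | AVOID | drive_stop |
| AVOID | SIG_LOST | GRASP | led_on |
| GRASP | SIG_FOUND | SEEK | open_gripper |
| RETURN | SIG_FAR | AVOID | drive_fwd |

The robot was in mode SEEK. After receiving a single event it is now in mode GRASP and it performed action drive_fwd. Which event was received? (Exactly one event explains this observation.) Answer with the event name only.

SIG_FAIL

try SIG_FOUND: (SEEK, SIG_FOUND) → (RETURN, drive_fwd)
try SIG_FAIL: (SEEK, SIG_FAIL) → (GRASP, drive_fwd)  ← matches
try SIG_LOST: (SEEK, SIG_LOST) → (AVOID, drive_fwd)
try SIG_OK: (SEEK, SIG_OK) → (AVOID, drive_stop)
try SIG_FAR: (SEEK, SIG_FAR) → (AVOID, drive_stop)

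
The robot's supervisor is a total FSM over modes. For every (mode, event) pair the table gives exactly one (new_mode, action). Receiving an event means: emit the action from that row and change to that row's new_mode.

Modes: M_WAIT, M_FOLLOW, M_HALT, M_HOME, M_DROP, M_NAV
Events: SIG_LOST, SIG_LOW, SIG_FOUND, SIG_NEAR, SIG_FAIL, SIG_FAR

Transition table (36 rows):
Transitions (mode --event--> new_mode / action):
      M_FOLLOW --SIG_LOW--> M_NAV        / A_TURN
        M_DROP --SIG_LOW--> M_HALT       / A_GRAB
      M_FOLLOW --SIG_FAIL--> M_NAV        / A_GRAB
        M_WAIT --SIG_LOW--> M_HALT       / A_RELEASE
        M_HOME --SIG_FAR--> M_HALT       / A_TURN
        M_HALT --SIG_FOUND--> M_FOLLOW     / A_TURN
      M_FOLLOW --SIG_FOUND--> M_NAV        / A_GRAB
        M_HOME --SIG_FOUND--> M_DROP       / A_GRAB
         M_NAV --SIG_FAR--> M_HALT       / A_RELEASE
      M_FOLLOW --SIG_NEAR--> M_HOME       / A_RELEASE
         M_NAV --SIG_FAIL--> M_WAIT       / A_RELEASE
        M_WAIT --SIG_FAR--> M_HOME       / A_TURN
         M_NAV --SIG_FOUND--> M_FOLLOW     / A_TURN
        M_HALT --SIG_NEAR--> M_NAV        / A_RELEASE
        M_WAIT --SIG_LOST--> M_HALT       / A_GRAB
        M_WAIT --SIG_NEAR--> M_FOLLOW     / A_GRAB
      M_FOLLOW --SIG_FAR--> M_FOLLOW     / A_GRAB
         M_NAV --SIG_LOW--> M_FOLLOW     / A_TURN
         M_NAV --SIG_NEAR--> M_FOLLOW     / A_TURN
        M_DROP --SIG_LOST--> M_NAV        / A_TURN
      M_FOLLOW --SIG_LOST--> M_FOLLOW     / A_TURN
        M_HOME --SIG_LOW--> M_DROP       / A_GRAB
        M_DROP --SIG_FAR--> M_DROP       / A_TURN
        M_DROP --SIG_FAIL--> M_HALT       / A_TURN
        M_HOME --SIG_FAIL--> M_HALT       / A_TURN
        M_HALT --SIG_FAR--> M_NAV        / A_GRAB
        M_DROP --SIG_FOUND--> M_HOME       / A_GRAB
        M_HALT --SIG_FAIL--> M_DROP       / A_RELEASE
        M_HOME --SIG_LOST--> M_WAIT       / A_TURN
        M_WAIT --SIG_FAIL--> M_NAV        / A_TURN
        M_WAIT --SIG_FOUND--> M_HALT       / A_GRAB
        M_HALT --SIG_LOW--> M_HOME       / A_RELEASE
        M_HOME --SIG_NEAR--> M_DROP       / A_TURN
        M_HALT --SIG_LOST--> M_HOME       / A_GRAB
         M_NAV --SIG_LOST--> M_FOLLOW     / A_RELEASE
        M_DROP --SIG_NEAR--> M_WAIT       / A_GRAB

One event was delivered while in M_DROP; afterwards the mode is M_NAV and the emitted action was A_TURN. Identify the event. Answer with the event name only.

SIG_LOST

try SIG_LOST: (M_DROP, SIG_LOST) → (M_NAV, A_TURN)  ← matches
try SIG_LOW: (M_DROP, SIG_LOW) → (M_HALT, A_GRAB)
try SIG_FOUND: (M_DROP, SIG_FOUND) → (M_HOME, A_GRAB)
try SIG_NEAR: (M_DROP, SIG_NEAR) → (M_WAIT, A_GRAB)
try SIG_FAIL: (M_DROP, SIG_FAIL) → (M_HALT, A_TURN)
try SIG_FAR: (M_DROP, SIG_FAR) → (M_DROP, A_TURN)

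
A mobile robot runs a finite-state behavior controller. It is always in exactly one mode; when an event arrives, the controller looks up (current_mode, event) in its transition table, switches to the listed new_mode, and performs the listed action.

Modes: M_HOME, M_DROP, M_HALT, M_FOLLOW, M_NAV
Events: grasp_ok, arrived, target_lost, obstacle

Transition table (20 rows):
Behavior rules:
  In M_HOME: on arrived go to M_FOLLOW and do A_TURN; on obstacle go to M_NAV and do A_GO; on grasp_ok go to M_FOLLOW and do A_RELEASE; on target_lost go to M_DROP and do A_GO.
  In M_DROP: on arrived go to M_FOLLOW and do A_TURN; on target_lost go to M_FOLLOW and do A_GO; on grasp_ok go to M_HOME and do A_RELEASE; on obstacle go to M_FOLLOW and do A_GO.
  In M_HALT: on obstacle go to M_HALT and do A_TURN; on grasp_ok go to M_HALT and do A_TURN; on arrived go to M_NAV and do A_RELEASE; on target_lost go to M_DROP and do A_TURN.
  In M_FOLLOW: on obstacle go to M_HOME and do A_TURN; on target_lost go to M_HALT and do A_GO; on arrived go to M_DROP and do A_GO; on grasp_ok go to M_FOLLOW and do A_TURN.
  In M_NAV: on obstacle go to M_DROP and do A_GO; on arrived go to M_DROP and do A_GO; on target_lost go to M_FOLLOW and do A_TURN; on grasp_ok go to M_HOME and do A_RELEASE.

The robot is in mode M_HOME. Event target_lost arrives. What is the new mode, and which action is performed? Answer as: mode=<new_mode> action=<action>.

current mode = M_HOME; filter table to that mode:
  (M_HOME, arrived) → (M_FOLLOW, A_TURN)
  (M_HOME, obstacle) → (M_NAV, A_GO)
  (M_HOME, grasp_ok) → (M_FOLLOW, A_RELEASE)
  (M_HOME, target_lost) → (M_DROP, A_GO)  ← event matches
event = target_lost selects (M_DROP, A_GO)

mode=M_DROP action=A_GO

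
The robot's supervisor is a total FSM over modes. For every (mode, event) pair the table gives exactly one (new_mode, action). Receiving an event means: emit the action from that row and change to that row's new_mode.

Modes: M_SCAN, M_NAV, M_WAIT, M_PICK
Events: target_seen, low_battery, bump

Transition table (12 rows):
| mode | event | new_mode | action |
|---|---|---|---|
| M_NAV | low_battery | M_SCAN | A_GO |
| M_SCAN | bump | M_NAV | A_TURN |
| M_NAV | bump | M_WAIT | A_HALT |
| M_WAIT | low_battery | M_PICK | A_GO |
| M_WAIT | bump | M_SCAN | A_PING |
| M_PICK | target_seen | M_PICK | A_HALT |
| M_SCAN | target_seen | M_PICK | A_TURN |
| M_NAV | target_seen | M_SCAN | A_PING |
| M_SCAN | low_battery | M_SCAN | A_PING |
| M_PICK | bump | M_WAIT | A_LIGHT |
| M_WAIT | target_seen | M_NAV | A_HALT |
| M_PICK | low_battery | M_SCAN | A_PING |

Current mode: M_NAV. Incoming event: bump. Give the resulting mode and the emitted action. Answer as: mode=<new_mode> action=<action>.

mode=M_WAIT action=A_HALT

current mode = M_NAV; filter table to that mode:
  (M_NAV, low_battery) → (M_SCAN, A_GO)
  (M_NAV, bump) → (M_WAIT, A_HALT)  ← event matches
  (M_NAV, target_seen) → (M_SCAN, A_PING)
event = bump selects (M_WAIT, A_HALT)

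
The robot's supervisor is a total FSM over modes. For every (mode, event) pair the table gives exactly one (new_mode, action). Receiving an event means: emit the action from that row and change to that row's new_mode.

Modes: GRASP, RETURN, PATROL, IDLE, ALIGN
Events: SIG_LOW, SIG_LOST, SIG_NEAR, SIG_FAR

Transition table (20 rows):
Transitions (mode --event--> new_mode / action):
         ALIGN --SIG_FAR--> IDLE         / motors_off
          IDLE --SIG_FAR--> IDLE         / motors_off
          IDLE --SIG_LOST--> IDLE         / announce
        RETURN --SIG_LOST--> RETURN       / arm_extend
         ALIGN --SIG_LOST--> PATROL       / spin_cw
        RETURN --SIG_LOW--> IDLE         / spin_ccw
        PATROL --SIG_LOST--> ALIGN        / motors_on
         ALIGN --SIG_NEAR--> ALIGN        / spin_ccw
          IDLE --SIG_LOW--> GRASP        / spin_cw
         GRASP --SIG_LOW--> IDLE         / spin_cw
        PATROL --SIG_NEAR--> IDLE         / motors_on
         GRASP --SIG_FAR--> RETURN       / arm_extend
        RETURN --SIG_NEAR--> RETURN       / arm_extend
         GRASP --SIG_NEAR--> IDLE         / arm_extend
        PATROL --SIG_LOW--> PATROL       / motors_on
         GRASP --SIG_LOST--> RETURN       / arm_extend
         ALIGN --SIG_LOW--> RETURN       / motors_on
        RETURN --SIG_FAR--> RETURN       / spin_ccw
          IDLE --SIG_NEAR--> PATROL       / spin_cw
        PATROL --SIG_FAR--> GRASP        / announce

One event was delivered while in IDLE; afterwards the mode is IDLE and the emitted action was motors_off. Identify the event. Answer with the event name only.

try SIG_LOW: (IDLE, SIG_LOW) → (GRASP, spin_cw)
try SIG_LOST: (IDLE, SIG_LOST) → (IDLE, announce)
try SIG_NEAR: (IDLE, SIG_NEAR) → (PATROL, spin_cw)
try SIG_FAR: (IDLE, SIG_FAR) → (IDLE, motors_off)  ← matches

SIG_FAR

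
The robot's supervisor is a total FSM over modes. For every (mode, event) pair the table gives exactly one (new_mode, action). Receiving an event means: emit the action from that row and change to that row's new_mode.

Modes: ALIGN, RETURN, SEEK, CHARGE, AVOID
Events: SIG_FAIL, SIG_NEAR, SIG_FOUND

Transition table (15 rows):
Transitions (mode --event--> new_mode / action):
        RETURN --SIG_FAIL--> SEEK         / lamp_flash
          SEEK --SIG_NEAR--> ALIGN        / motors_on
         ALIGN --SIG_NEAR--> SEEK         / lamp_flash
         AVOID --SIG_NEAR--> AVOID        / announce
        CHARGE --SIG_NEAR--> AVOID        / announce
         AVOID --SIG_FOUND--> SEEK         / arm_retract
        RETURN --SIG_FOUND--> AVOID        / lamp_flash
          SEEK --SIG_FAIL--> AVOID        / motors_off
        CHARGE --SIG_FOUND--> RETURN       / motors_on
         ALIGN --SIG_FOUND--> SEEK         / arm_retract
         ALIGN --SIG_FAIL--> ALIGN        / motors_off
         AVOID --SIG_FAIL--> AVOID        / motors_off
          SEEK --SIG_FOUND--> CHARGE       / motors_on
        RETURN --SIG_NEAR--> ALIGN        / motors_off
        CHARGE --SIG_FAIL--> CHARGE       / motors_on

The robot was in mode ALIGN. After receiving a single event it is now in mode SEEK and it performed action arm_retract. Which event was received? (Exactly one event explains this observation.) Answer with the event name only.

try SIG_FAIL: (ALIGN, SIG_FAIL) → (ALIGN, motors_off)
try SIG_NEAR: (ALIGN, SIG_NEAR) → (SEEK, lamp_flash)
try SIG_FOUND: (ALIGN, SIG_FOUND) → (SEEK, arm_retract)  ← matches

SIG_FOUND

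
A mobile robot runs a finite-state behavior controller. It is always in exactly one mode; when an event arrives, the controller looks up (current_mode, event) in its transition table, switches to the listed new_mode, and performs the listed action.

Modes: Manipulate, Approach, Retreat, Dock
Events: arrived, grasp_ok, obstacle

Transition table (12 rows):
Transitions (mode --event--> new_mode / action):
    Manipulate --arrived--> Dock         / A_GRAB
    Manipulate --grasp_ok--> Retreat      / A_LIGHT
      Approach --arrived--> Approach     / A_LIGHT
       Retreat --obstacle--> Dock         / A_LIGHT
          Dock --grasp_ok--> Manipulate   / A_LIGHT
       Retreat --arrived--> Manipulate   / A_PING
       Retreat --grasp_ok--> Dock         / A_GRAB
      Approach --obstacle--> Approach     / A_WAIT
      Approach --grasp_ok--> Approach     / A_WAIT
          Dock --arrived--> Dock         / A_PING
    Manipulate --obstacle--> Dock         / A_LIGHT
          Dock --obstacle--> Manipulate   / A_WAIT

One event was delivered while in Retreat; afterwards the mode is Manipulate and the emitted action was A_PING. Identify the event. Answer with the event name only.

arrived

try arrived: (Retreat, arrived) → (Manipulate, A_PING)  ← matches
try grasp_ok: (Retreat, grasp_ok) → (Dock, A_GRAB)
try obstacle: (Retreat, obstacle) → (Dock, A_LIGHT)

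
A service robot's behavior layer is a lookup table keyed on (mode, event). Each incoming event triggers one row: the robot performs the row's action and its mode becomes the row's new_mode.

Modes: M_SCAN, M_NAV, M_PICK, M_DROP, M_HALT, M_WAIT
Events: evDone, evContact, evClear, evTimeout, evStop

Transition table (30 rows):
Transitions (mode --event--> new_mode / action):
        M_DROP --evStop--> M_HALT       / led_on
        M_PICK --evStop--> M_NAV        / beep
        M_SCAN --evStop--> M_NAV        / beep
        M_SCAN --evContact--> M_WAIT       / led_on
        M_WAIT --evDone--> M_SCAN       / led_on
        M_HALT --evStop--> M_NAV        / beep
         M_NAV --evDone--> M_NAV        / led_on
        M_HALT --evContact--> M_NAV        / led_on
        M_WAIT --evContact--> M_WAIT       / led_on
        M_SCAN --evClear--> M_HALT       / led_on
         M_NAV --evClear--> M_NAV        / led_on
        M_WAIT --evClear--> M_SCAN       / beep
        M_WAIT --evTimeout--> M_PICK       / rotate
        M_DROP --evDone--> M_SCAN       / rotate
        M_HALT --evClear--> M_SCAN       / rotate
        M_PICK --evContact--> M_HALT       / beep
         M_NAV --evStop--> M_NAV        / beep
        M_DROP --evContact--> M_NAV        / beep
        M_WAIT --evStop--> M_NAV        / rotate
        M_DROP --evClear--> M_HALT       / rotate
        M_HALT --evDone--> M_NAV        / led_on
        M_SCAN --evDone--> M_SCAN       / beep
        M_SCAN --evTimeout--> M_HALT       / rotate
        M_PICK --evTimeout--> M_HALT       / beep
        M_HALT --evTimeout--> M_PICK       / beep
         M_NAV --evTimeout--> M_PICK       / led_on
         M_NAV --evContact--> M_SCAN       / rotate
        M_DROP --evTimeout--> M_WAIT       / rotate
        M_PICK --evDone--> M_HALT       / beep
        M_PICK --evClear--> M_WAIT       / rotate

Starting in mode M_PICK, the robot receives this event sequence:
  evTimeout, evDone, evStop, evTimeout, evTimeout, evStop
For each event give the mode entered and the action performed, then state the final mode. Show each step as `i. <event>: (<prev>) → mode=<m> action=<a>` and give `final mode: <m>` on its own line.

1. evTimeout: (M_PICK) → mode=M_HALT action=beep
2. evDone: (M_HALT) → mode=M_NAV action=led_on
3. evStop: (M_NAV) → mode=M_NAV action=beep
4. evTimeout: (M_NAV) → mode=M_PICK action=led_on
5. evTimeout: (M_PICK) → mode=M_HALT action=beep
6. evStop: (M_HALT) → mode=M_NAV action=beep

final mode: M_NAV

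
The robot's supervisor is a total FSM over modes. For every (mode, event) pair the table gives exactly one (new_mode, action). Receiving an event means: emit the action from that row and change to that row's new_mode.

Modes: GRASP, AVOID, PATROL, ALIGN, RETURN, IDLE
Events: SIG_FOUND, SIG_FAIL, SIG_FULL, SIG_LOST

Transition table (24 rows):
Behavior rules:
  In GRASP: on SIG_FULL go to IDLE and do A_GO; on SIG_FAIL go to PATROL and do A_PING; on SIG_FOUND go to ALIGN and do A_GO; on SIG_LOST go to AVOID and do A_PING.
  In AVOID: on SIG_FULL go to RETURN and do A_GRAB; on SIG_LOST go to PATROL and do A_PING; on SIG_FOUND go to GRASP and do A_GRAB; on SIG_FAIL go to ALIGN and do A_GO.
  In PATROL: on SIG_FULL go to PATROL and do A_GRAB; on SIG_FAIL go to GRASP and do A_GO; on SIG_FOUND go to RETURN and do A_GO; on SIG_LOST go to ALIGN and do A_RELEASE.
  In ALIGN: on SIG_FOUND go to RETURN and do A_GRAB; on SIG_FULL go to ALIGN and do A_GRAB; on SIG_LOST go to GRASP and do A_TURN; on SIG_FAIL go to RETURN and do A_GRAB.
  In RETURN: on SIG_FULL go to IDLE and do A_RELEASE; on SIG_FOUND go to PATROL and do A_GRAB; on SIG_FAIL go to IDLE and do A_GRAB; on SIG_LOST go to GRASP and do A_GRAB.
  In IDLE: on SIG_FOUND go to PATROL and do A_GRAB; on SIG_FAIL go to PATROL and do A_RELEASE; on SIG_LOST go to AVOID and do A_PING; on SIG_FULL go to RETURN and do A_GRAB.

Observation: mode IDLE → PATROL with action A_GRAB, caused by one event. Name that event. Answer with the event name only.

SIG_FOUND

try SIG_FOUND: (IDLE, SIG_FOUND) → (PATROL, A_GRAB)  ← matches
try SIG_FAIL: (IDLE, SIG_FAIL) → (PATROL, A_RELEASE)
try SIG_FULL: (IDLE, SIG_FULL) → (RETURN, A_GRAB)
try SIG_LOST: (IDLE, SIG_LOST) → (AVOID, A_PING)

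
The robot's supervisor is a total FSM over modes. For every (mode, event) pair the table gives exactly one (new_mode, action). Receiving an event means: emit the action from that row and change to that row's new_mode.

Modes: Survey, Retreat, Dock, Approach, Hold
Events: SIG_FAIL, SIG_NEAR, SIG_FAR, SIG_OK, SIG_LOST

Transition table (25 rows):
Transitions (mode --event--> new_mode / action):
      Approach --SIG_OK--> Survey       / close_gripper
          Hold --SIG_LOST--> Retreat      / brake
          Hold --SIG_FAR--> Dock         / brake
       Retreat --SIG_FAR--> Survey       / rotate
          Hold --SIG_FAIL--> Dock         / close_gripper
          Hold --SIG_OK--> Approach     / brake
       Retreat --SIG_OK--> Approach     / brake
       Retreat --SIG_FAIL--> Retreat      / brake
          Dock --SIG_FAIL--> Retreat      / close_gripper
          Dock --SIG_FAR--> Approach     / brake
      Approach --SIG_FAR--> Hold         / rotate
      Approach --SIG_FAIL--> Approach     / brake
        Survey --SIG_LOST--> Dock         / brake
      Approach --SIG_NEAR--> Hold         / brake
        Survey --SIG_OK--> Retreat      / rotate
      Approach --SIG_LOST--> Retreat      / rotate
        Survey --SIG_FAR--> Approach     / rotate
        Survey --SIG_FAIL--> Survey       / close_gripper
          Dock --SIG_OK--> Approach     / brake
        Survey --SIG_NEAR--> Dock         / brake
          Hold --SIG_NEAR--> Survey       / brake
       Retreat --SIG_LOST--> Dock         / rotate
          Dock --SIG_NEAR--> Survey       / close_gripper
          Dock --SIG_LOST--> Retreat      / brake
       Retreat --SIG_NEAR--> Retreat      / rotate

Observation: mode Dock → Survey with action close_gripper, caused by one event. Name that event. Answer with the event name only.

SIG_NEAR

try SIG_FAIL: (Dock, SIG_FAIL) → (Retreat, close_gripper)
try SIG_NEAR: (Dock, SIG_NEAR) → (Survey, close_gripper)  ← matches
try SIG_FAR: (Dock, SIG_FAR) → (Approach, brake)
try SIG_OK: (Dock, SIG_OK) → (Approach, brake)
try SIG_LOST: (Dock, SIG_LOST) → (Retreat, brake)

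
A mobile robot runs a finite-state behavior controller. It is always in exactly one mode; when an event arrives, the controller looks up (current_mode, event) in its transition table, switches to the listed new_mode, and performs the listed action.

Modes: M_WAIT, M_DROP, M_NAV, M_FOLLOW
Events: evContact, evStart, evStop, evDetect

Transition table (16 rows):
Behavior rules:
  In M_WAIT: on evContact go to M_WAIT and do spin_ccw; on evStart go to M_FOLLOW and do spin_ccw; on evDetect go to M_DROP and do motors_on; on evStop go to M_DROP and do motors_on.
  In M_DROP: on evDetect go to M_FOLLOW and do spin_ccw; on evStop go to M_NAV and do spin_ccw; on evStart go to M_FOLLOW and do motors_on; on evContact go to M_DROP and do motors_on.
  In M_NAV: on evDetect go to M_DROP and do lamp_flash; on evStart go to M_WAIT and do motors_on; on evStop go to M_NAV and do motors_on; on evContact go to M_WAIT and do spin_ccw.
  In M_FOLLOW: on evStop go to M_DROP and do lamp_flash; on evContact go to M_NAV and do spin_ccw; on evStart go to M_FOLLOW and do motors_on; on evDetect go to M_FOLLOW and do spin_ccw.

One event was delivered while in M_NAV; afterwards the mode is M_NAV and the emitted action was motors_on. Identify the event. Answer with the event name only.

evStop

try evContact: (M_NAV, evContact) → (M_WAIT, spin_ccw)
try evStart: (M_NAV, evStart) → (M_WAIT, motors_on)
try evStop: (M_NAV, evStop) → (M_NAV, motors_on)  ← matches
try evDetect: (M_NAV, evDetect) → (M_DROP, lamp_flash)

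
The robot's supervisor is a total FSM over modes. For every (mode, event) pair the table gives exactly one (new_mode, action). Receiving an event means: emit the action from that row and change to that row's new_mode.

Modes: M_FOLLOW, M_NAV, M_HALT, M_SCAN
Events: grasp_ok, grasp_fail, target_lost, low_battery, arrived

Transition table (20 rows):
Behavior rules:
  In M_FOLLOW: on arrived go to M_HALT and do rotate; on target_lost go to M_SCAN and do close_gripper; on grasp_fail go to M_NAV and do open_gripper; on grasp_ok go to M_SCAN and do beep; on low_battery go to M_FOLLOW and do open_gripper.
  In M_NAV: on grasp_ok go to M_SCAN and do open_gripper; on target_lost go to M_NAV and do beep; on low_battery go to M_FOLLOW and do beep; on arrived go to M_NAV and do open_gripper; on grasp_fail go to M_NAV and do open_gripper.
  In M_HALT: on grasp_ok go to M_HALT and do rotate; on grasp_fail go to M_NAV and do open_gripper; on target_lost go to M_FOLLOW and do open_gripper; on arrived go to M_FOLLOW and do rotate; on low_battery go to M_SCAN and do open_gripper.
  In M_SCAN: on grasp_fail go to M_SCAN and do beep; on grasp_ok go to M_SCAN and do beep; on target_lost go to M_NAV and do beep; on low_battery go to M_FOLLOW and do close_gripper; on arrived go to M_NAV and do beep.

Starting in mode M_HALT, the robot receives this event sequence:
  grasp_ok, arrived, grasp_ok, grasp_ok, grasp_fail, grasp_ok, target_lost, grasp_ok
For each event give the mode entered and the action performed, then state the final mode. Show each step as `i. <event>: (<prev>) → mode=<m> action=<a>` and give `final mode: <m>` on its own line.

final mode: M_SCAN

1. grasp_ok: (M_HALT) → mode=M_HALT action=rotate
2. arrived: (M_HALT) → mode=M_FOLLOW action=rotate
3. grasp_ok: (M_FOLLOW) → mode=M_SCAN action=beep
4. grasp_ok: (M_SCAN) → mode=M_SCAN action=beep
5. grasp_fail: (M_SCAN) → mode=M_SCAN action=beep
6. grasp_ok: (M_SCAN) → mode=M_SCAN action=beep
7. target_lost: (M_SCAN) → mode=M_NAV action=beep
8. grasp_ok: (M_NAV) → mode=M_SCAN action=open_gripper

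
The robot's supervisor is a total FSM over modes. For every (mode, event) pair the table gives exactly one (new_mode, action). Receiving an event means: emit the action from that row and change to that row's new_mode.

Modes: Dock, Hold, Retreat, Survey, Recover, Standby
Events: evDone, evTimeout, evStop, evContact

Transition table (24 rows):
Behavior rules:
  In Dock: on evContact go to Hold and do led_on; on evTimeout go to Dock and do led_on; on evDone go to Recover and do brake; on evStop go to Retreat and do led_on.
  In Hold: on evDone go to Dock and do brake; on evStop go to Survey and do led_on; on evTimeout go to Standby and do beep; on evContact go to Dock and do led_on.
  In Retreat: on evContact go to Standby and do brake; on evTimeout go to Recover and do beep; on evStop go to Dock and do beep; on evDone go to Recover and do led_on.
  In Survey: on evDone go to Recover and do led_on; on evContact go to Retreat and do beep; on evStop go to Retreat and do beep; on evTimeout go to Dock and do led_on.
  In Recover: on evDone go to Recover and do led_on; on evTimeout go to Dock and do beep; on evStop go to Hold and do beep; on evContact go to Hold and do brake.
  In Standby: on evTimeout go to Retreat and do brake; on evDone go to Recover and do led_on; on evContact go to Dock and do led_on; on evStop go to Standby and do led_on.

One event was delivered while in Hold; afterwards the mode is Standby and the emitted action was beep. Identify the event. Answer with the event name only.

evTimeout

try evDone: (Hold, evDone) → (Dock, brake)
try evTimeout: (Hold, evTimeout) → (Standby, beep)  ← matches
try evStop: (Hold, evStop) → (Survey, led_on)
try evContact: (Hold, evContact) → (Dock, led_on)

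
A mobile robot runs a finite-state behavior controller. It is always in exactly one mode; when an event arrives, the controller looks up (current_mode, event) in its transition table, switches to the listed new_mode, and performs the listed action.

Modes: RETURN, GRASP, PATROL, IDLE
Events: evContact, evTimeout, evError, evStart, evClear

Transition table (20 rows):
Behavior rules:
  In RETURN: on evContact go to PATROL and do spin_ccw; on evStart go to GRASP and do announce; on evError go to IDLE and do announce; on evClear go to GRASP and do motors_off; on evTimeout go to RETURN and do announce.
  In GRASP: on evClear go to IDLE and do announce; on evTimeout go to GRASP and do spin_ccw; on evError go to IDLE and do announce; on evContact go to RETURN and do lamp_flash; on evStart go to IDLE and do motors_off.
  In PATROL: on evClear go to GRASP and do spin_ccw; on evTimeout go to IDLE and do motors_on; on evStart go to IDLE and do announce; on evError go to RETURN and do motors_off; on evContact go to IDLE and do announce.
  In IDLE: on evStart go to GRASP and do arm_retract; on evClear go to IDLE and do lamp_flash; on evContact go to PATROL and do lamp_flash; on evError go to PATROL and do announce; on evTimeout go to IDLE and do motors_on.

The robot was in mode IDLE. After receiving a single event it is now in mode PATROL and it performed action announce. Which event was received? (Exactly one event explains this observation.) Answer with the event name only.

try evContact: (IDLE, evContact) → (PATROL, lamp_flash)
try evTimeout: (IDLE, evTimeout) → (IDLE, motors_on)
try evError: (IDLE, evError) → (PATROL, announce)  ← matches
try evStart: (IDLE, evStart) → (GRASP, arm_retract)
try evClear: (IDLE, evClear) → (IDLE, lamp_flash)

evError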